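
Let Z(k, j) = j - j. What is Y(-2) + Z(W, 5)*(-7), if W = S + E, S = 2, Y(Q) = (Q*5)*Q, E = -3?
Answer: 20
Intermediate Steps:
Y(Q) = 5*Q² (Y(Q) = (5*Q)*Q = 5*Q²)
W = -1 (W = 2 - 3 = -1)
Z(k, j) = 0
Y(-2) + Z(W, 5)*(-7) = 5*(-2)² + 0*(-7) = 5*4 + 0 = 20 + 0 = 20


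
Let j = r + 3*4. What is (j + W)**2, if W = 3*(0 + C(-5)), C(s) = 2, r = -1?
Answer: 289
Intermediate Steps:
j = 11 (j = -1 + 3*4 = -1 + 12 = 11)
W = 6 (W = 3*(0 + 2) = 3*2 = 6)
(j + W)**2 = (11 + 6)**2 = 17**2 = 289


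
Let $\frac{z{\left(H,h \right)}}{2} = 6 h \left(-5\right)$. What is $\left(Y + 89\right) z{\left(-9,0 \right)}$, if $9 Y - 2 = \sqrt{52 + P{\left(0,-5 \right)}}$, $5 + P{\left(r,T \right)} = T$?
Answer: $0$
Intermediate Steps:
$z{\left(H,h \right)} = - 60 h$ ($z{\left(H,h \right)} = 2 \cdot 6 h \left(-5\right) = 2 \left(- 30 h\right) = - 60 h$)
$P{\left(r,T \right)} = -5 + T$
$Y = \frac{2}{9} + \frac{\sqrt{42}}{9}$ ($Y = \frac{2}{9} + \frac{\sqrt{52 - 10}}{9} = \frac{2}{9} + \frac{\sqrt{42}}{9} \approx 0.9423$)
$\left(Y + 89\right) z{\left(-9,0 \right)} = \left(\left(\frac{2}{9} + \frac{\sqrt{42}}{9}\right) + 89\right) \left(\left(-60\right) 0\right) = \left(\frac{803}{9} + \frac{\sqrt{42}}{9}\right) 0 = 0$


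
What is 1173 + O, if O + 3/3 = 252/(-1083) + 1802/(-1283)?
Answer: 542068742/463163 ≈ 1170.4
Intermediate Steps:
O = -1221457/463163 (O = -1 + (252/(-1083) + 1802/(-1283)) = -1 + (252*(-1/1083) + 1802*(-1/1283)) = -1 + (-84/361 - 1802/1283) = -1 - 758294/463163 = -1221457/463163 ≈ -2.6372)
1173 + O = 1173 - 1221457/463163 = 542068742/463163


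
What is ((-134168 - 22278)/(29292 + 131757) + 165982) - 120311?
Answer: 7355112433/161049 ≈ 45670.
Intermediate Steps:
((-134168 - 22278)/(29292 + 131757) + 165982) - 120311 = (-156446/161049 + 165982) - 120311 = 26731078672/161049 - 120311 = 7355112433/161049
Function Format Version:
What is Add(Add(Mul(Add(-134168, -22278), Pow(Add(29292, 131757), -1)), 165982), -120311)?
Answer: Rational(7355112433, 161049) ≈ 45670.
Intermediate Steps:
Add(Add(Mul(Add(-134168, -22278), Pow(Add(29292, 131757), -1)), 165982), -120311) = Add(Add(Mul(-156446, Pow(161049, -1)), 165982), -120311) = Add(Add(Mul(-156446, Rational(1, 161049)), 165982), -120311) = Add(Add(Rational(-156446, 161049), 165982), -120311) = Add(Rational(26731078672, 161049), -120311) = Rational(7355112433, 161049)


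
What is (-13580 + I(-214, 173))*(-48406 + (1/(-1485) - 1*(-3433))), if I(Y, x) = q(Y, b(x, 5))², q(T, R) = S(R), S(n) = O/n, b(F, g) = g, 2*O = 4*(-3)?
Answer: 22671071330384/37125 ≈ 6.1067e+8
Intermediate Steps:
O = -6 (O = (4*(-3))/2 = (½)*(-12) = -6)
S(n) = -6/n
q(T, R) = -6/R
I(Y, x) = 36/25 (I(Y, x) = (-6/5)² = 36/25)
(-13580 + I(-214, 173))*(-48406 + (1/(-1485) - 1*(-3433))) = (-13580 + 36/25)*(-48406 + (1/(-1485) - 1*(-3433))) = -339464*(-48406 + (-1/1485 + 3433))/25 = -339464*(-48406 + 5098004/1485)/25 = -339464/25*(-66784906/1485) = 22671071330384/37125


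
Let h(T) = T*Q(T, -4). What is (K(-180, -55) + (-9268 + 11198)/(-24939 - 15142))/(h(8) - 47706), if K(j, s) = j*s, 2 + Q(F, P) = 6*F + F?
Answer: -198399985/947394597 ≈ -0.20942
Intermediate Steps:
Q(F, P) = -2 + 7*F (Q(F, P) = -2 + (6*F + F) = -2 + 7*F)
h(T) = T*(-2 + 7*T)
(K(-180, -55) + (-9268 + 11198)/(-24939 - 15142))/(h(8) - 47706) = (-180*(-55) + (-9268 + 11198)/(-24939 - 15142))/(8*(-2 + 7*8) - 47706) = (9900 + 1930/(-40081))/(8*(-2 + 56) - 47706) = (9900 + 1930*(-1/40081))/(8*54 - 47706) = (9900 - 1930/40081)/(432 - 47706) = (396799970/40081)/(-47274) = (396799970/40081)*(-1/47274) = -198399985/947394597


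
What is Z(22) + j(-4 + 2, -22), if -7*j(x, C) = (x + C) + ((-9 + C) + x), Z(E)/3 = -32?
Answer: -615/7 ≈ -87.857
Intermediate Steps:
Z(E) = -96 (Z(E) = 3*(-32) = -96)
j(x, C) = 9/7 - 2*C/7 - 2*x/7 (j(x, C) = -((x + C) + ((-9 + C) + x))/7 = -((C + x) + (-9 + C + x))/7 = -(-9 + 2*C + 2*x)/7 = 9/7 - 2*C/7 - 2*x/7)
Z(22) + j(-4 + 2, -22) = -96 + (9/7 - 2/7*(-22) - 2*(-4 + 2)/7) = -96 + (9/7 + 44/7 - 2/7*(-2)) = -96 + (9/7 + 44/7 + 4/7) = -96 + 57/7 = -615/7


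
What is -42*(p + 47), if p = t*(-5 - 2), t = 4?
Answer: -798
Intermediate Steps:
p = -28 (p = 4*(-5 - 2) = 4*(-7) = -28)
-42*(p + 47) = -42*(-28 + 47) = -42*19 = -798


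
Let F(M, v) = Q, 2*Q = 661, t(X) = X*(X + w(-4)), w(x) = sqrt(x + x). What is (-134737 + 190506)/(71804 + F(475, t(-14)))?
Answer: 111538/144269 ≈ 0.77312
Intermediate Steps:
w(x) = sqrt(2)*sqrt(x) (w(x) = sqrt(2*x) = sqrt(2)*sqrt(x))
t(X) = X*(X + 2*I*sqrt(2)) (t(X) = X*(X + sqrt(2)*sqrt(-4)) = X*(X + sqrt(2)*(2*I)) = X*(X + 2*I*sqrt(2)))
Q = 661/2 (Q = (1/2)*661 = 661/2 ≈ 330.50)
F(M, v) = 661/2
(-134737 + 190506)/(71804 + F(475, t(-14))) = (-134737 + 190506)/(71804 + 661/2) = 55769/(144269/2) = 55769*(2/144269) = 111538/144269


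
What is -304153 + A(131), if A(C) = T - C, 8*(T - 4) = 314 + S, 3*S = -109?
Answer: -7301887/24 ≈ -3.0425e+5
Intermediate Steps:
S = -109/3 (S = (⅓)*(-109) = -109/3 ≈ -36.333)
T = 929/24 (T = 4 + (314 - 109/3)/8 = 4 + (⅛)*(833/3) = 4 + 833/24 = 929/24 ≈ 38.708)
A(C) = 929/24 - C
-304153 + A(131) = -304153 + (929/24 - 1*131) = -304153 + (929/24 - 131) = -304153 - 2215/24 = -7301887/24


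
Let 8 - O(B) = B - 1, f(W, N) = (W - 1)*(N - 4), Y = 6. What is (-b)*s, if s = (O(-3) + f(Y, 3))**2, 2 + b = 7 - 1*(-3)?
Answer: -392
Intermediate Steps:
b = 8 (b = -2 + (7 - 1*(-3)) = -2 + (7 + 3) = -2 + 10 = 8)
f(W, N) = (-1 + W)*(-4 + N)
O(B) = 9 - B (O(B) = 8 - (B - 1) = 8 - (-1 + B) = 8 + (1 - B) = 9 - B)
s = 49 (s = ((9 - 1*(-3)) + (4 - 1*3 - 4*6 + 3*6))**2 = ((9 + 3) + (4 - 3 - 24 + 18))**2 = (12 - 5)**2 = 7**2 = 49)
(-b)*s = -1*8*49 = -8*49 = -392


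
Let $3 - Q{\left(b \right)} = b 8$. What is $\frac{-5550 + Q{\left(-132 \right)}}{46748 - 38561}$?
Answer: $- \frac{1497}{2729} \approx -0.54855$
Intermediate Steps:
$Q{\left(b \right)} = 3 - 8 b$ ($Q{\left(b \right)} = 3 - b 8 = 3 - 8 b$)
$\frac{-5550 + Q{\left(-132 \right)}}{46748 - 38561} = \frac{-5550 + \left(3 - -1056\right)}{46748 - 38561} = \frac{-5550 + \left(3 + 1056\right)}{8187} = \left(-5550 + 1059\right) \frac{1}{8187} = \left(-4491\right) \frac{1}{8187} = - \frac{1497}{2729}$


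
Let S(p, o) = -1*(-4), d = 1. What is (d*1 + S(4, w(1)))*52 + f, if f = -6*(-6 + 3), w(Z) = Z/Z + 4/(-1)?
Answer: 278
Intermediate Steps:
w(Z) = -3 (w(Z) = 1 + 4*(-1) = 1 - 4 = -3)
f = 18 (f = -6*(-3) = 18)
S(p, o) = 4
(d*1 + S(4, w(1)))*52 + f = (1*1 + 4)*52 + 18 = (1 + 4)*52 + 18 = 5*52 + 18 = 260 + 18 = 278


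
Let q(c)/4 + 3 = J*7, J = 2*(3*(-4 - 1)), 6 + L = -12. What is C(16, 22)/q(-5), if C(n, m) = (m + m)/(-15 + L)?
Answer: 1/639 ≈ 0.0015649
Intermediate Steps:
L = -18 (L = -6 - 12 = -18)
J = -30 (J = 2*(3*(-5)) = 2*(-15) = -30)
C(n, m) = -2*m/33 (C(n, m) = (m + m)/(-15 - 18) = (2*m)/(-33) = (2*m)*(-1/33) = -2*m/33)
q(c) = -852 (q(c) = -12 + 4*(-30*7) = -12 + 4*(-210) = -12 - 840 = -852)
C(16, 22)/q(-5) = -2/33*22/(-852) = -4/3*(-1/852) = 1/639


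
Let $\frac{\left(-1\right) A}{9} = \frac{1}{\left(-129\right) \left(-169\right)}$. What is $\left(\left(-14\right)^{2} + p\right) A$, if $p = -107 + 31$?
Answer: $- \frac{360}{7267} \approx -0.049539$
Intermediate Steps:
$p = -76$
$A = - \frac{3}{7267}$ ($A = - 9 \frac{1}{\left(-129\right) \left(-169\right)} = - 9 \left(\left(- \frac{1}{129}\right) \left(- \frac{1}{169}\right)\right) = \left(-9\right) \frac{1}{21801} = - \frac{3}{7267} \approx -0.00041283$)
$\left(\left(-14\right)^{2} + p\right) A = \left(\left(-14\right)^{2} - 76\right) \left(- \frac{3}{7267}\right) = \left(196 - 76\right) \left(- \frac{3}{7267}\right) = 120 \left(- \frac{3}{7267}\right) = - \frac{360}{7267}$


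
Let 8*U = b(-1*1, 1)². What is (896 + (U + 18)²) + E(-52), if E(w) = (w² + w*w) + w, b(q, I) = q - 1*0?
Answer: 421153/64 ≈ 6580.5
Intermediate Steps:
b(q, I) = q (b(q, I) = q + 0 = q)
U = ⅛ (U = (-1*1)²/8 = (⅛)*(-1)² = (⅛)*1 = ⅛ ≈ 0.12500)
E(w) = w + 2*w² (E(w) = (w² + w²) + w = 2*w² + w = w + 2*w²)
(896 + (U + 18)²) + E(-52) = (896 + (⅛ + 18)²) - 52*(1 + 2*(-52)) = (896 + (145/8)²) - 52*(1 - 104) = (896 + 21025/64) - 52*(-103) = 78369/64 + 5356 = 421153/64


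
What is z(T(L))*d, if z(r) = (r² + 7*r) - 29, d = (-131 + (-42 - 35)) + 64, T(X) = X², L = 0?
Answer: 4176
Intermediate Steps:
d = -144 (d = (-131 - 77) + 64 = -208 + 64 = -144)
z(r) = -29 + r² + 7*r
z(T(L))*d = (-29 + (0²)² + 7*0²)*(-144) = (-29 + 0² + 7*0)*(-144) = (-29 + 0 + 0)*(-144) = -29*(-144) = 4176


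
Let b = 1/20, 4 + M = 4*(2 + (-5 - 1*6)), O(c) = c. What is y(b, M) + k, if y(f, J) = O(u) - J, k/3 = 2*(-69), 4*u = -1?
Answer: -1497/4 ≈ -374.25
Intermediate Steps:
u = -1/4 (u = (1/4)*(-1) = -1/4 ≈ -0.25000)
M = -40 (M = -4 + 4*(2 + (-5 - 1*6)) = -4 + 4*(2 + (-5 - 6)) = -4 + 4*(2 - 11) = -4 + 4*(-9) = -4 - 36 = -40)
k = -414 (k = 3*(2*(-69)) = 3*(-138) = -414)
b = 1/20 ≈ 0.050000
y(f, J) = -1/4 - J
y(b, M) + k = (-1/4 - 1*(-40)) - 414 = (-1/4 + 40) - 414 = 159/4 - 414 = -1497/4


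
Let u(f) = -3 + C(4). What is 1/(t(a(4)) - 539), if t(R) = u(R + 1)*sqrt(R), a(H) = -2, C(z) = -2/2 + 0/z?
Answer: I/(-539*I + 4*sqrt(2)) ≈ -0.0018551 + 1.9469e-5*I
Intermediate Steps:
C(z) = -1 (C(z) = -2*1/2 + 0 = -1 + 0 = -1)
u(f) = -4 (u(f) = -3 - 1 = -4)
t(R) = -4*sqrt(R)
1/(t(a(4)) - 539) = 1/(-4*I*sqrt(2) - 539) = 1/(-539 - 4*I*sqrt(2))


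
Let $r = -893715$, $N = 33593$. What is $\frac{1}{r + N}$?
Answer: $- \frac{1}{860122} \approx -1.1626 \cdot 10^{-6}$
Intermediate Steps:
$\frac{1}{r + N} = \frac{1}{-893715 + 33593} = \frac{1}{-860122} = - \frac{1}{860122}$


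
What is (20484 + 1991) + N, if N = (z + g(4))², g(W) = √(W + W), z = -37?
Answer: 23852 - 148*√2 ≈ 23643.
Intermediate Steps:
g(W) = √2*√W (g(W) = √(2*W) = √2*√W)
N = (-37 + 2*√2)² (N = (-37 + √2*√4)² = (-37 + √2*2)² = (-37 + 2*√2)² ≈ 1167.7)
(20484 + 1991) + N = (20484 + 1991) + (1377 - 148*√2) = 22475 + (1377 - 148*√2) = 23852 - 148*√2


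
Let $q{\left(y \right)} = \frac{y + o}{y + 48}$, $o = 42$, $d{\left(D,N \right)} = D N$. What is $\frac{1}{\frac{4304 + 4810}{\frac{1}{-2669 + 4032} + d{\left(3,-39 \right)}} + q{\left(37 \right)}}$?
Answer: $- \frac{1355495}{104330434} \approx -0.012992$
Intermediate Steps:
$q{\left(y \right)} = \frac{42 + y}{48 + y}$ ($q{\left(y \right)} = \frac{y + 42}{y + 48} = \frac{42 + y}{48 + y}$)
$\frac{1}{\frac{4304 + 4810}{\frac{1}{-2669 + 4032} + d{\left(3,-39 \right)}} + q{\left(37 \right)}} = \frac{1}{\frac{4304 + 4810}{\frac{1}{-2669 + 4032} + 3 \left(-39\right)} + \frac{42 + 37}{48 + 37}} = \frac{1}{\frac{9114}{\frac{1}{1363} - 117} + \frac{1}{85} \cdot 79} = \frac{1}{\frac{9114}{- \frac{159470}{1363}} + \frac{79}{85}} = \frac{1}{9114 \left(- \frac{1363}{159470}\right) + \frac{79}{85}} = \frac{1}{- \frac{6211191}{79735} + \frac{79}{85}} = \frac{1}{- \frac{104330434}{1355495}} = - \frac{1355495}{104330434}$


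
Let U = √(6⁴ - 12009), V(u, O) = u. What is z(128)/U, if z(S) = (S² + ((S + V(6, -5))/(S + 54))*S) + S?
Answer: -1511168*I*√10713/974883 ≈ -160.44*I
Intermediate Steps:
U = I*√10713 (U = √(1296 - 12009) = √(-10713) = I*√10713 ≈ 103.5*I)
z(S) = S + S² + S*(6 + S)/(54 + S) (z(S) = (S² + ((S + 6)/(S + 54))*S) + S = (S² + ((6 + S)/(54 + S))*S) + S = (S² + S*(6 + S)/(54 + S)) + S = S + S² + S*(6 + S)/(54 + S))
z(128)/U = (128*(60 + 128² + 56*128)/(54 + 128))/((I*√10713)) = (128*(60 + 16384 + 7168)/182)*(-I*√10713/10713) = (128*(1/182)*23612)*(-I*√10713/10713) = 1511168*(-I*√10713/10713)/91 = -1511168*I*√10713/974883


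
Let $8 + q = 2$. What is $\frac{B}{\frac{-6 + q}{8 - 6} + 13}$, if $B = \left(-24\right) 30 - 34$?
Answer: $- \frac{754}{7} \approx -107.71$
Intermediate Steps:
$q = -6$ ($q = -8 + 2 = -6$)
$B = -754$ ($B = -720 - 34 = -754$)
$\frac{B}{\frac{-6 + q}{8 - 6} + 13} = \frac{1}{\frac{-6 - 6}{8 - 6} + 13} \left(-754\right) = \frac{1}{- \frac{12}{2} + 13} \left(-754\right) = \frac{1}{\left(-12\right) \frac{1}{2} + 13} \left(-754\right) = \frac{1}{-6 + 13} \left(-754\right) = \frac{1}{7} \left(-754\right) = - \frac{754}{7}$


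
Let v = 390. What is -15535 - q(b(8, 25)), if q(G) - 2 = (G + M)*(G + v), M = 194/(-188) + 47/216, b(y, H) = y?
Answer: -93382663/5076 ≈ -18397.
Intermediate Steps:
M = -8267/10152 (M = 194*(-1/188) + 47*(1/216) = -97/94 + 47/216 = -8267/10152 ≈ -0.81432)
q(G) = 2 + (390 + G)*(-8267/10152 + G) (q(G) = 2 + (G - 8267/10152)*(G + 390) = 2 + (-8267/10152 + G)*(390 + G) = 2 + (390 + G)*(-8267/10152 + G))
-15535 - q(b(8, 25)) = -15535 - (-533971/1692 + 8**2 + (3951013/10152)*8) = -15535 - (-533971/1692 + 64 + 3951013/1269) = -15535 - 1*14527003/5076 = -15535 - 14527003/5076 = -93382663/5076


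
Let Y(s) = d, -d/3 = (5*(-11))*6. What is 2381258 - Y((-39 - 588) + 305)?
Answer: 2380268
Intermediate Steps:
d = 990 (d = -3*5*(-11)*6 = -(-165)*6 = -3*(-330) = 990)
Y(s) = 990
2381258 - Y((-39 - 588) + 305) = 2381258 - 1*990 = 2381258 - 990 = 2380268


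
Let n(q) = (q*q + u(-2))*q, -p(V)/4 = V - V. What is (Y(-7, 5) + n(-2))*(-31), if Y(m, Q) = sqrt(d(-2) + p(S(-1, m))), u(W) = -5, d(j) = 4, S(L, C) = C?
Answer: -124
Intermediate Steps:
p(V) = 0 (p(V) = -4*(V - V) = -4*0 = 0)
Y(m, Q) = 2 (Y(m, Q) = sqrt(4 + 0) = sqrt(4) = 2)
n(q) = q*(-5 + q**2) (n(q) = (q*q - 5)*q = (q**2 - 5)*q = (-5 + q**2)*q = q*(-5 + q**2))
(Y(-7, 5) + n(-2))*(-31) = (2 - 2*(-5 + (-2)**2))*(-31) = (2 - 2*(-5 + 4))*(-31) = (2 - 2*(-1))*(-31) = (2 + 2)*(-31) = 4*(-31) = -124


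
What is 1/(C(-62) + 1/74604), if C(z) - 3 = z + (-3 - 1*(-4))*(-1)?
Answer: -74604/4476239 ≈ -0.016667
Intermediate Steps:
C(z) = 2 + z (C(z) = 3 + (z + (-3 - 1*(-4))*(-1)) = 3 + (z + (-3 + 4)*(-1)) = 3 + (z + 1*(-1)) = 3 + (z - 1) = 3 + (-1 + z) = 2 + z)
1/(C(-62) + 1/74604) = 1/((2 - 62) + 1/74604) = 1/(-60 + 1/74604) = 1/(-4476239/74604) = -74604/4476239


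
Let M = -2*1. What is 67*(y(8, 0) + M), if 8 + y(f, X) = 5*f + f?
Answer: 2546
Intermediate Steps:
M = -2
y(f, X) = -8 + 6*f (y(f, X) = -8 + (5*f + f) = -8 + 6*f)
67*(y(8, 0) + M) = 67*((-8 + 6*8) - 2) = 67*((-8 + 48) - 2) = 67*(40 - 2) = 67*38 = 2546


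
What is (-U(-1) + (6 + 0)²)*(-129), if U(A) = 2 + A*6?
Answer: -5160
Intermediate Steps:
U(A) = 2 + 6*A
(-U(-1) + (6 + 0)²)*(-129) = (-(2 + 6*(-1)) + (6 + 0)²)*(-129) = (-(2 - 6) + 6²)*(-129) = (-1*(-4) + 36)*(-129) = (4 + 36)*(-129) = 40*(-129) = -5160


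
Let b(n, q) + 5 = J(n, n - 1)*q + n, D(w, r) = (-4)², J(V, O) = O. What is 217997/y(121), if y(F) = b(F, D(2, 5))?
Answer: 217997/2036 ≈ 107.07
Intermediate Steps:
D(w, r) = 16
b(n, q) = -5 + n + q*(-1 + n) (b(n, q) = -5 + ((n - 1)*q + n) = -5 + ((-1 + n)*q + n) = -5 + (q*(-1 + n) + n) = -5 + (n + q*(-1 + n)) = -5 + n + q*(-1 + n))
y(F) = -21 + 17*F (y(F) = -5 + F + 16*(-1 + F) = -5 + F + (-16 + 16*F) = -21 + 17*F)
217997/y(121) = 217997/(-21 + 17*121) = 217997/(-21 + 2057) = 217997/2036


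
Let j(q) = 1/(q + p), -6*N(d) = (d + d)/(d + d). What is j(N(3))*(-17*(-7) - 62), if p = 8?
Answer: 342/47 ≈ 7.2766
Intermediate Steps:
N(d) = -1/6 (N(d) = -(d + d)/(6*(d + d)) = -2*d/(6*(2*d)) = -2*d*1/(2*d)/6 = -1/6*1 = -1/6)
j(q) = 1/(8 + q) (j(q) = 1/(q + 8) = 1/(8 + q))
j(N(3))*(-17*(-7) - 62) = (-17*(-7) - 62)/(8 - 1/6) = (119 - 62)/(47/6) = (6/47)*57 = 342/47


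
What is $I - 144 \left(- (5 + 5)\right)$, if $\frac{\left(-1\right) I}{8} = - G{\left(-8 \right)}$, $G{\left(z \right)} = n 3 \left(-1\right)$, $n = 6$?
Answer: $1296$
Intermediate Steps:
$G{\left(z \right)} = -18$ ($G{\left(z \right)} = 6 \cdot 3 \left(-1\right) = 18 \left(-1\right) = -18$)
$I = -144$ ($I = - 8 \left(\left(-1\right) \left(-18\right)\right) = \left(-8\right) 18 = -144$)
$I - 144 \left(- (5 + 5)\right) = -144 - 144 \left(- (5 + 5)\right) = -144 - 144 \left(\left(-1\right) 10\right) = -144 - -1440 = -144 + 1440 = 1296$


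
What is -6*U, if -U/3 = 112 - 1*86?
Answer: 468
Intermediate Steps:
U = -78 (U = -3*(112 - 1*86) = -3*(112 - 86) = -3*26 = -78)
-6*U = -6*(-78) = 468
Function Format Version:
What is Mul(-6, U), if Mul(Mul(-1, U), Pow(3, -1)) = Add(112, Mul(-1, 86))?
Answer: 468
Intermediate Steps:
U = -78 (U = Mul(-3, Add(112, Mul(-1, 86))) = Mul(-3, Add(112, -86)) = Mul(-3, 26) = -78)
Mul(-6, U) = Mul(-6, -78) = 468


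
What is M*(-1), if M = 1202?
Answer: -1202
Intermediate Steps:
M*(-1) = 1202*(-1) = -1202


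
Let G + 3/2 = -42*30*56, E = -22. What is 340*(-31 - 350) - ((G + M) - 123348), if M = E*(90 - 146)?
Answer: 126275/2 ≈ 63138.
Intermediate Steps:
G = -141123/2 (G = -3/2 - 42*30*56 = -3/2 - 1260*56 = -3/2 - 70560 = -141123/2 ≈ -70562.)
M = 1232 (M = -22*(90 - 146) = -22*(-56) = 1232)
340*(-31 - 350) - ((G + M) - 123348) = 340*(-31 - 350) - ((-141123/2 + 1232) - 123348) = 340*(-381) - (-138659/2 - 123348) = -129540 - 1*(-385355/2) = -129540 + 385355/2 = 126275/2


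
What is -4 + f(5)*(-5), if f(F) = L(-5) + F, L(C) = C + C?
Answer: 21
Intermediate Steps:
L(C) = 2*C
f(F) = -10 + F (f(F) = 2*(-5) + F = -10 + F)
-4 + f(5)*(-5) = -4 + (-10 + 5)*(-5) = -4 - 5*(-5) = -4 + 25 = 21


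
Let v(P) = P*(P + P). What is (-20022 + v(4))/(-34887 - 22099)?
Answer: 9995/28493 ≈ 0.35079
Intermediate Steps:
v(P) = 2*P**2 (v(P) = P*(2*P) = 2*P**2)
(-20022 + v(4))/(-34887 - 22099) = (-20022 + 2*4**2)/(-34887 - 22099) = (-20022 + 2*16)/(-56986) = (-20022 + 32)*(-1/56986) = -19990*(-1/56986) = 9995/28493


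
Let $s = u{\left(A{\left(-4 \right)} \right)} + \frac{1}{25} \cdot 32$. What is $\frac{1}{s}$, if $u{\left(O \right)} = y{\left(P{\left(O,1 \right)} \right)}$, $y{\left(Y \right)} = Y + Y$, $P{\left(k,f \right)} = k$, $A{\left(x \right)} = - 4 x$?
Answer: $\frac{25}{832} \approx 0.030048$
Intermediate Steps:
$y{\left(Y \right)} = 2 Y$
$u{\left(O \right)} = 2 O$
$s = \frac{832}{25}$ ($s = 2 \left(\left(-4\right) \left(-4\right)\right) + \frac{1}{25} \cdot 32 = 2 \cdot 16 + \frac{1}{25} \cdot 32 = 32 + \frac{32}{25} = \frac{832}{25} \approx 33.28$)
$\frac{1}{s} = \frac{1}{\frac{832}{25}} = \frac{25}{832}$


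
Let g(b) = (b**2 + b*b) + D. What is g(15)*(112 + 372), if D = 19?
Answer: 226996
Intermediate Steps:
g(b) = 19 + 2*b**2 (g(b) = (b**2 + b*b) + 19 = (b**2 + b**2) + 19 = 2*b**2 + 19 = 19 + 2*b**2)
g(15)*(112 + 372) = (19 + 2*15**2)*(112 + 372) = (19 + 2*225)*484 = (19 + 450)*484 = 469*484 = 226996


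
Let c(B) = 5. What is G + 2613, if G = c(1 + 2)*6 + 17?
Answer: 2660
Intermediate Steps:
G = 47 (G = 5*6 + 17 = 30 + 17 = 47)
G + 2613 = 47 + 2613 = 2660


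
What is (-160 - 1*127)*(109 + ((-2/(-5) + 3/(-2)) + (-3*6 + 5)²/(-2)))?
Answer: -33579/5 ≈ -6715.8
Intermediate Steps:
(-160 - 1*127)*(109 + ((-2/(-5) + 3/(-2)) + (-3*6 + 5)²/(-2))) = (-160 - 127)*(109 + ((-2*(-⅕) + 3*(-½)) + (-18 + 5)²*(-½))) = -287*(109 + ((⅖ - 3/2) + (-13)²*(-½))) = -287*(109 + (-11/10 + 169*(-½))) = -287*(109 + (-11/10 - 169/2)) = -287*(109 - 428/5) = -287*117/5 = -33579/5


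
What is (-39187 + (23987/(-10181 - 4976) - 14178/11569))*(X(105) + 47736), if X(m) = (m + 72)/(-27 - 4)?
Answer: -442089441015517260/236343101 ≈ -1.8705e+9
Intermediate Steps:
X(m) = -72/31 - m/31 (X(m) = (72 + m)/(-31) = (72 + m)*(-1/31) = -72/31 - m/31)
(-39187 + (23987/(-10181 - 4976) - 14178/11569))*(X(105) + 47736) = (-39187 + (23987/(-10181 - 4976) - 14178/11569))*((-72/31 - 1/31*105) + 47736) = (-39187 + (23987/(-15157) - 14178*1/11569))*((-72/31 - 105/31) + 47736) = (-39187 + (23987*(-1/15157) - 14178/11569))*(-177/31 + 47736) = (-39187 + (-23987/15157 - 14178/11569))*(1479639/31) = (-39187 - 21408763/7623971)*(1479639/31) = -298781960340/7623971*1479639/31 = -442089441015517260/236343101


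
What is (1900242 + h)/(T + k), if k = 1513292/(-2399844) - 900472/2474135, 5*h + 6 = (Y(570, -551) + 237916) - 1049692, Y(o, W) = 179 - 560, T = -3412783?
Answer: -2579577352494065109/5065883693144416702 ≈ -0.50921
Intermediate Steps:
Y(o, W) = -381
h = -812163/5 (h = -6/5 + ((-381 + 237916) - 1049692)/5 = -6/5 + (237535 - 1049692)/5 = -6/5 + (⅕)*(-812157) = -6/5 - 812157/5 = -812163/5 ≈ -1.6243e+5)
k = -1476270257197/1484384508735 (k = 1513292*(-1/2399844) - 900472*1/2474135 = -378323/599961 - 900472/2474135 = -1476270257197/1484384508735 ≈ -0.99453)
(1900242 + h)/(T + k) = (1900242 - 812163/5)/(-3412783 - 1476270257197/1484384508735) = 8689047/(5*(-5065883693144416702/1484384508735)) = (8689047/5)*(-1484384508735/5065883693144416702) = -2579577352494065109/5065883693144416702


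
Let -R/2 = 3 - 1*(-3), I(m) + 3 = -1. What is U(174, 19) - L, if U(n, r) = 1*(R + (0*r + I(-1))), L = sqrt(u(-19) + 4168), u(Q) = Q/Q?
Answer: -16 - sqrt(4169) ≈ -80.568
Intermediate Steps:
I(m) = -4 (I(m) = -3 - 1 = -4)
R = -12 (R = -2*(3 - 1*(-3)) = -2*(3 + 3) = -2*6 = -12)
u(Q) = 1
L = sqrt(4169) (L = sqrt(1 + 4168) = sqrt(4169) ≈ 64.568)
U(n, r) = -16 (U(n, r) = 1*(-12 + (0*r - 4)) = 1*(-12 + (0 - 4)) = 1*(-12 - 4) = 1*(-16) = -16)
U(174, 19) - L = -16 - sqrt(4169)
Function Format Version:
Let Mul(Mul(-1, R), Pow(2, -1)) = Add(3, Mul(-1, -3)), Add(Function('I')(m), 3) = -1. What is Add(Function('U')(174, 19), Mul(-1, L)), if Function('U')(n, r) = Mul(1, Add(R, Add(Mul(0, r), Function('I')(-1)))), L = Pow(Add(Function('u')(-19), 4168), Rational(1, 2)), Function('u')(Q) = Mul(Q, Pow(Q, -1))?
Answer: Add(-16, Mul(-1, Pow(4169, Rational(1, 2)))) ≈ -80.568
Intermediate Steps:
Function('I')(m) = -4 (Function('I')(m) = Add(-3, -1) = -4)
R = -12 (R = Mul(-2, Add(3, Mul(-1, -3))) = Mul(-2, Add(3, 3)) = Mul(-2, 6) = -12)
Function('u')(Q) = 1
L = Pow(4169, Rational(1, 2)) (L = Pow(Add(1, 4168), Rational(1, 2)) = Pow(4169, Rational(1, 2)) ≈ 64.568)
Function('U')(n, r) = -16 (Function('U')(n, r) = Mul(1, Add(-12, Add(Mul(0, r), -4))) = Mul(1, Add(-12, Add(0, -4))) = Mul(1, Add(-12, -4)) = Mul(1, -16) = -16)
Add(Function('U')(174, 19), Mul(-1, L)) = Add(-16, Mul(-1, Pow(4169, Rational(1, 2))))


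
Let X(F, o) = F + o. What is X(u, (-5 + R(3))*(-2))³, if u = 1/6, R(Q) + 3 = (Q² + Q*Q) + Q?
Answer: -3723875/216 ≈ -17240.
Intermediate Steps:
R(Q) = -3 + Q + 2*Q² (R(Q) = -3 + ((Q² + Q*Q) + Q) = -3 + ((Q² + Q²) + Q) = -3 + (2*Q² + Q) = -3 + (Q + 2*Q²) = -3 + Q + 2*Q²)
u = ⅙ ≈ 0.16667
X(u, (-5 + R(3))*(-2))³ = (⅙ + (-5 + (-3 + 3 + 2*3²))*(-2))³ = (⅙ + (-5 + (-3 + 3 + 2*9))*(-2))³ = (⅙ + (-5 + (-3 + 3 + 18))*(-2))³ = (⅙ + (-5 + 18)*(-2))³ = (⅙ + 13*(-2))³ = (⅙ - 26)³ = (-155/6)³ = -3723875/216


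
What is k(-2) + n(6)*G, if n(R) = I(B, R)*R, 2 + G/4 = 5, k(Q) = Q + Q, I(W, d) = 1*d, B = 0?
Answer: 428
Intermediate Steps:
I(W, d) = d
k(Q) = 2*Q
G = 12 (G = -8 + 4*5 = -8 + 20 = 12)
n(R) = R**2 (n(R) = R*R = R**2)
k(-2) + n(6)*G = 2*(-2) + 6**2*12 = -4 + 36*12 = -4 + 432 = 428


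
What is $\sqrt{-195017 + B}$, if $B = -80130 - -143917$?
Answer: $i \sqrt{131230} \approx 362.26 i$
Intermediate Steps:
$B = 63787$ ($B = -80130 + 143917 = 63787$)
$\sqrt{-195017 + B} = \sqrt{-195017 + 63787} = \sqrt{-131230} = i \sqrt{131230}$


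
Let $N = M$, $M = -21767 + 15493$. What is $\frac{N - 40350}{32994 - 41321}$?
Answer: $\frac{46624}{8327} \approx 5.5991$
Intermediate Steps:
$M = -6274$
$N = -6274$
$\frac{N - 40350}{32994 - 41321} = \frac{-6274 - 40350}{32994 - 41321} = - \frac{46624}{-8327} = \left(-46624\right) \left(- \frac{1}{8327}\right) = \frac{46624}{8327}$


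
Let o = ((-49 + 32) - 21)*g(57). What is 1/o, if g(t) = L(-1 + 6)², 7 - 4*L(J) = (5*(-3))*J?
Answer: -2/31939 ≈ -6.2619e-5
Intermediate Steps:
L(J) = 7/4 + 15*J/4 (L(J) = 7/4 - 5*(-3)*J/4 = 7/4 - (-15)*J/4 = 7/4 + 15*J/4)
g(t) = 1681/4 (g(t) = (7/4 + 15*(-1 + 6)/4)² = (7/4 + (15/4)*5)² = (7/4 + 75/4)² = (41/2)² = 1681/4)
o = -31939/2 (o = ((-49 + 32) - 21)*(1681/4) = (-17 - 21)*(1681/4) = -38*1681/4 = -31939/2 ≈ -15970.)
1/o = 1/(-31939/2) = -2/31939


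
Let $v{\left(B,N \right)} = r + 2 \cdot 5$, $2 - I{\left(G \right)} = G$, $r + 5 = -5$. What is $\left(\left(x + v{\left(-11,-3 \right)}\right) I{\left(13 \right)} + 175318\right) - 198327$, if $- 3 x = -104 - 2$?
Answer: $- \frac{70193}{3} \approx -23398.0$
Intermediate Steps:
$r = -10$ ($r = -5 - 5 = -10$)
$I{\left(G \right)} = 2 - G$
$v{\left(B,N \right)} = 0$ ($v{\left(B,N \right)} = -10 + 2 \cdot 5 = -10 + 10 = 0$)
$x = \frac{106}{3}$ ($x = - \frac{-104 - 2}{3} = \left(- \frac{1}{3}\right) \left(-106\right) = \frac{106}{3} \approx 35.333$)
$\left(\left(x + v{\left(-11,-3 \right)}\right) I{\left(13 \right)} + 175318\right) - 198327 = \left(\left(\frac{106}{3} + 0\right) \left(2 - 13\right) + 175318\right) - 198327 = \left(\frac{106 \left(2 - 13\right)}{3} + 175318\right) - 198327 = \left(\frac{106}{3} \left(-11\right) + 175318\right) - 198327 = \left(- \frac{1166}{3} + 175318\right) - 198327 = \frac{524788}{3} - 198327 = - \frac{70193}{3}$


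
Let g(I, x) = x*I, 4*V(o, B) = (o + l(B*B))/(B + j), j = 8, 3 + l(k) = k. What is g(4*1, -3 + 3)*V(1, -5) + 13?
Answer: 13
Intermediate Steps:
l(k) = -3 + k
V(o, B) = (-3 + o + B²)/(4*(8 + B)) (V(o, B) = ((o + (-3 + B*B))/(B + 8))/4 = ((o + (-3 + B²))/(8 + B))/4 = ((-3 + o + B²)/(8 + B))/4 = (-3 + o + B²)/(4*(8 + B)))
g(I, x) = I*x
g(4*1, -3 + 3)*V(1, -5) + 13 = ((4*1)*(-3 + 3))*((-3 + 1 + (-5)²)/(4*(8 - 5))) + 13 = (4*0)*((¼)*(-3 + 1 + 25)/3) + 13 = 0*((¼)*(⅓)*23) + 13 = 0*(23/12) + 13 = 0 + 13 = 13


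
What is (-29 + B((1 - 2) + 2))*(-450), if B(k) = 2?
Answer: 12150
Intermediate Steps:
(-29 + B((1 - 2) + 2))*(-450) = (-29 + 2)*(-450) = -27*(-450) = 12150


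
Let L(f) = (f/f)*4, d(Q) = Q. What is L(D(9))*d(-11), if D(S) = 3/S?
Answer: -44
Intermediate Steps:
L(f) = 4 (L(f) = 1*4 = 4)
L(D(9))*d(-11) = 4*(-11) = -44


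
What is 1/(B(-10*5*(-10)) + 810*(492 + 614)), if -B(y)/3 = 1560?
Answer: 1/891180 ≈ 1.1221e-6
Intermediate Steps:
B(y) = -4680 (B(y) = -3*1560 = -4680)
1/(B(-10*5*(-10)) + 810*(492 + 614)) = 1/(-4680 + 810*(492 + 614)) = 1/(-4680 + 810*1106) = 1/(-4680 + 895860) = 1/891180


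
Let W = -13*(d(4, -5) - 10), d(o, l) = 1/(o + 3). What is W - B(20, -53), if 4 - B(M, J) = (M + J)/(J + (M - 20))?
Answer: 46288/371 ≈ 124.77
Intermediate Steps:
d(o, l) = 1/(3 + o)
B(M, J) = 4 - (J + M)/(-20 + J + M) (B(M, J) = 4 - (M + J)/(J + (M - 20)) = 4 - (J + M)/(J + (-20 + M)) = 4 - (J + M)/(-20 + J + M))
W = 897/7 (W = -13*(1/(3 + 4) - 10) = -13*(1/7 - 10) = -13*(-69/7) = 897/7 ≈ 128.14)
W - B(20, -53) = 897/7 - (-80 + 3*(-53) + 3*20)/(-20 - 53 + 20) = 897/7 - (-80 - 159 + 60)/(-53) = 897/7 - (-1)*(-179)/53 = 897/7 - 1*179/53 = 897/7 - 179/53 = 46288/371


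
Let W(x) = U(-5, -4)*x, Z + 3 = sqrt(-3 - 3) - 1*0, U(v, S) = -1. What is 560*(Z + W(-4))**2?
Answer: -2800 + 1120*I*sqrt(6) ≈ -2800.0 + 2743.4*I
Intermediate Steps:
Z = -3 + I*sqrt(6) (Z = -3 + (sqrt(-3 - 3) - 1*0) = -3 + (sqrt(-6) + 0) = -3 + (I*sqrt(6) + 0) = -3 + I*sqrt(6) ≈ -3.0 + 2.4495*I)
W(x) = -x
560*(Z + W(-4))**2 = 560*((-3 + I*sqrt(6)) - 1*(-4))**2 = 560*((-3 + I*sqrt(6)) + 4)**2 = 560*(1 + I*sqrt(6))**2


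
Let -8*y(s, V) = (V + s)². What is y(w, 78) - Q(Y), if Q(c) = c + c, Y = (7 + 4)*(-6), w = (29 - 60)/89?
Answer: -39397345/63368 ≈ -621.72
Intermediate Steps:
w = -31/89 (w = -31*1/89 = -31/89 ≈ -0.34831)
Y = -66 (Y = 11*(-6) = -66)
y(s, V) = -(V + s)²/8
Q(c) = 2*c
y(w, 78) - Q(Y) = -(78 - 31/89)²/8 - 2*(-66) = -(6911/89)²/8 - 1*(-132) = -⅛*47761921/7921 + 132 = -47761921/63368 + 132 = -39397345/63368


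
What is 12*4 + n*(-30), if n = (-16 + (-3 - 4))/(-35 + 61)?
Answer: 969/13 ≈ 74.538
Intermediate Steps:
n = -23/26 (n = (-16 - 7)/26 = -23*1/26 = -23/26 ≈ -0.88461)
12*4 + n*(-30) = 12*4 - 23/26*(-30) = 48 + 345/13 = 969/13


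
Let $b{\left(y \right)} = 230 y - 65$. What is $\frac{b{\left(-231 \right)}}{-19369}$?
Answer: $\frac{53195}{19369} \approx 2.7464$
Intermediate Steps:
$b{\left(y \right)} = -65 + 230 y$
$\frac{b{\left(-231 \right)}}{-19369} = \frac{-65 + 230 \left(-231\right)}{-19369} = \left(-65 - 53130\right) \left(- \frac{1}{19369}\right) = \left(-53195\right) \left(- \frac{1}{19369}\right) = \frac{53195}{19369}$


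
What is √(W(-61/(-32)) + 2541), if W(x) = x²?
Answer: √2605705/32 ≈ 50.444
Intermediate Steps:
√(W(-61/(-32)) + 2541) = √((-61/(-32))² + 2541) = √((-61*(-1/32))² + 2541) = √((61/32)² + 2541) = √(3721/1024 + 2541) = √(2605705/1024) = √2605705/32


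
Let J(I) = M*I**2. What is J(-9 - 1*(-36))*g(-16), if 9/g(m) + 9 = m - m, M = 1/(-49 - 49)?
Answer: 729/98 ≈ 7.4388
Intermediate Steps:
M = -1/98 (M = 1/(-98) = -1/98 ≈ -0.010204)
g(m) = -1 (g(m) = 9/(-9 + (m - m)) = 9/(-9 + 0) = 9/(-9) = 9*(-1/9) = -1)
J(I) = -I**2/98
J(-9 - 1*(-36))*g(-16) = -(-9 - 1*(-36))**2/98*(-1) = -(-9 + 36)**2/98*(-1) = -1/98*27**2*(-1) = -1/98*729*(-1) = -729/98*(-1) = 729/98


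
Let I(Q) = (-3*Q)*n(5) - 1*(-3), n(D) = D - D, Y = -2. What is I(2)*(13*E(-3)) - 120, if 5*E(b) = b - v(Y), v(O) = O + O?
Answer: -561/5 ≈ -112.20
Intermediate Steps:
v(O) = 2*O
n(D) = 0
E(b) = 4/5 + b/5 (E(b) = (b - 2*(-2))/5 = (b - 1*(-4))/5 = (b + 4)/5 = (4 + b)/5 = 4/5 + b/5)
I(Q) = 3 (I(Q) = -3*Q*0 - 1*(-3) = 0 + 3 = 3)
I(2)*(13*E(-3)) - 120 = 3*(13*(4/5 + (1/5)*(-3))) - 120 = 3*(13*(4/5 - 3/5)) - 120 = 3*(13*(1/5)) - 120 = 3*(13/5) - 120 = 39/5 - 120 = -561/5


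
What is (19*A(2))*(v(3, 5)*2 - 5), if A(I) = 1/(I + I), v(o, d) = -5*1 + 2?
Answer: -209/4 ≈ -52.250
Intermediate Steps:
v(o, d) = -3 (v(o, d) = -5 + 2 = -3)
A(I) = 1/(2*I)
(19*A(2))*(v(3, 5)*2 - 5) = (19*((½)/2))*(-3*2 - 5) = (19*((½)*(½)))*(-6 - 5) = (19*(¼))*(-11) = (19/4)*(-11) = -209/4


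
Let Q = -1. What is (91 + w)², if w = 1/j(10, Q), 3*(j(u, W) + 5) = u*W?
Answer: 5161984/625 ≈ 8259.2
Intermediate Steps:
j(u, W) = -5 + W*u/3 (j(u, W) = -5 + (u*W)/3 = -5 + (W*u)/3 = -5 + W*u/3)
w = -3/25 (w = 1/(-5 + (⅓)*(-1)*10) = 1/(-5 - 10/3) = 1/(-25/3) = -3/25 ≈ -0.12000)
(91 + w)² = (91 - 3/25)² = (2272/25)² = 5161984/625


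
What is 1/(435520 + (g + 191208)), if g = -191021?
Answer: 1/435707 ≈ 2.2951e-6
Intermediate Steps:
1/(435520 + (g + 191208)) = 1/(435520 + (-191021 + 191208)) = 1/(435520 + 187) = 1/435707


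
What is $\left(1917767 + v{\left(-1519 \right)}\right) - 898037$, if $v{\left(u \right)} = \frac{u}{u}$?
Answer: $1019731$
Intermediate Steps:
$v{\left(u \right)} = 1$
$\left(1917767 + v{\left(-1519 \right)}\right) - 898037 = \left(1917767 + 1\right) - 898037 = 1917768 - 898037 = 1019731$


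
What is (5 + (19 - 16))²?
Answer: 64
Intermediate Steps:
(5 + (19 - 16))² = (5 + 3)² = 8² = 64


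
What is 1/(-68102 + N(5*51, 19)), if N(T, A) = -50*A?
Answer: -1/69052 ≈ -1.4482e-5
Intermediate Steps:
1/(-68102 + N(5*51, 19)) = 1/(-68102 - 50*19) = 1/(-68102 - 950) = 1/(-69052) = -1/69052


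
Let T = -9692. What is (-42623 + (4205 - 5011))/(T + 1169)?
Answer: 43429/8523 ≈ 5.0955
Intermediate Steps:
(-42623 + (4205 - 5011))/(T + 1169) = (-42623 + (4205 - 5011))/(-9692 + 1169) = (-42623 - 806)/(-8523) = -43429*(-1/8523) = 43429/8523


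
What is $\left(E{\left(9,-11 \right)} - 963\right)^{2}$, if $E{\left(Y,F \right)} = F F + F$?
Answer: $727609$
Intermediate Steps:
$E{\left(Y,F \right)} = F + F^{2}$ ($E{\left(Y,F \right)} = F^{2} + F = F + F^{2}$)
$\left(E{\left(9,-11 \right)} - 963\right)^{2} = \left(- 11 \left(1 - 11\right) - 963\right)^{2} = \left(\left(-11\right) \left(-10\right) - 963\right)^{2} = \left(110 - 963\right)^{2} = \left(-853\right)^{2} = 727609$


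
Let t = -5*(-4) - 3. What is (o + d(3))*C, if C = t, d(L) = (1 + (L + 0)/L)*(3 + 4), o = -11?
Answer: 51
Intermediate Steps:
d(L) = 14 (d(L) = (1 + L/L)*7 = (1 + 1)*7 = 2*7 = 14)
t = 17 (t = 20 - 3 = 17)
C = 17
(o + d(3))*C = (-11 + 14)*17 = 3*17 = 51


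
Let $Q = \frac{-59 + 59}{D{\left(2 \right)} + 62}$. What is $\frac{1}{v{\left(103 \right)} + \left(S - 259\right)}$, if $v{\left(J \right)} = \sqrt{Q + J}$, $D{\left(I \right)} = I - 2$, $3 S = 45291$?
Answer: $\frac{14838}{220166141} - \frac{\sqrt{103}}{220166141} \approx 6.7348 \cdot 10^{-5}$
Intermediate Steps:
$S = 15097$ ($S = \frac{1}{3} \cdot 45291 = 15097$)
$D{\left(I \right)} = -2 + I$ ($D{\left(I \right)} = I - 2 = -2 + I$)
$Q = 0$ ($Q = \frac{-59 + 59}{\left(-2 + 2\right) + 62} = \frac{0}{0 + 62} = \frac{0}{62} = 0 \cdot \frac{1}{62} = 0$)
$v{\left(J \right)} = \sqrt{J}$ ($v{\left(J \right)} = \sqrt{0 + J} = \sqrt{J}$)
$\frac{1}{v{\left(103 \right)} + \left(S - 259\right)} = \frac{1}{\sqrt{103} + \left(15097 - 259\right)} = \frac{1}{\sqrt{103} + 14838} = \frac{1}{14838 + \sqrt{103}}$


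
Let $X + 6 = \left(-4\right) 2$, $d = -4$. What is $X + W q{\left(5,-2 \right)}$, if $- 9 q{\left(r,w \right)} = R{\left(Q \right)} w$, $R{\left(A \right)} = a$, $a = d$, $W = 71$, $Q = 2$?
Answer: $- \frac{694}{9} \approx -77.111$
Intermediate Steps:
$a = -4$
$X = -14$ ($X = -6 - 8 = -14$)
$R{\left(A \right)} = -4$
$q{\left(r,w \right)} = \frac{4 w}{9}$ ($q{\left(r,w \right)} = - \frac{\left(-4\right) w}{9} = \frac{4 w}{9}$)
$X + W q{\left(5,-2 \right)} = -14 + 71 \cdot \frac{4}{9} \left(-2\right) = -14 + 71 \left(- \frac{8}{9}\right) = -14 - \frac{568}{9} = - \frac{694}{9}$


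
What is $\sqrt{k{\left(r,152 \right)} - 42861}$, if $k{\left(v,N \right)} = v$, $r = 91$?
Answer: $i \sqrt{42770} \approx 206.81 i$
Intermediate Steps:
$\sqrt{k{\left(r,152 \right)} - 42861} = \sqrt{91 - 42861} = \sqrt{-42770} = i \sqrt{42770}$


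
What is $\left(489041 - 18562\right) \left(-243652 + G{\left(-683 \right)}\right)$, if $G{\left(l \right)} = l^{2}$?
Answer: $104840128923$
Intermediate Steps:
$\left(489041 - 18562\right) \left(-243652 + G{\left(-683 \right)}\right) = \left(489041 - 18562\right) \left(-243652 + \left(-683\right)^{2}\right) = 470479 \left(-243652 + 466489\right) = 470479 \cdot 222837 = 104840128923$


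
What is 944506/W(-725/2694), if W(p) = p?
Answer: -2544499164/725 ≈ -3.5097e+6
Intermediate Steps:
944506/W(-725/2694) = 944506/((-725/2694)) = 944506/((-725*1/2694)) = 944506/(-725/2694) = 944506*(-2694/725) = -2544499164/725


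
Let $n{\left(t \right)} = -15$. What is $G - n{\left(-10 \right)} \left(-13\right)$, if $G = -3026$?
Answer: $-3221$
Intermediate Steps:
$G - n{\left(-10 \right)} \left(-13\right) = -3026 - \left(-15\right) \left(-13\right) = -3026 - 195 = -3221$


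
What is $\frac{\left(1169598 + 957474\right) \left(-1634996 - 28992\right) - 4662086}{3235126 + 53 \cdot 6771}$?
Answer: $- \frac{505632420746}{513427} \approx -9.8482 \cdot 10^{5}$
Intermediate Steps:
$\frac{\left(1169598 + 957474\right) \left(-1634996 - 28992\right) - 4662086}{3235126 + 53 \cdot 6771} = \frac{2127072 \left(-1663988\right) - 4662086}{3235126 + 358863} = \frac{-3539422283136 - 4662086}{3593989} = \left(-3539426945222\right) \frac{1}{3593989} = - \frac{505632420746}{513427}$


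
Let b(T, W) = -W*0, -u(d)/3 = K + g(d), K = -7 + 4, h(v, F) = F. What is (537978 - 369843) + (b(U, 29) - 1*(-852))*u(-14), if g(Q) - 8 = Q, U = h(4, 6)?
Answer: 191139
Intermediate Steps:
U = 6
g(Q) = 8 + Q
K = -3
u(d) = -15 - 3*d (u(d) = -3*(-3 + (8 + d)) = -3*(5 + d) = -15 - 3*d)
b(T, W) = 0
(537978 - 369843) + (b(U, 29) - 1*(-852))*u(-14) = (537978 - 369843) + (0 - 1*(-852))*(-15 - 3*(-14)) = 168135 + (0 + 852)*(-15 + 42) = 168135 + 852*27 = 168135 + 23004 = 191139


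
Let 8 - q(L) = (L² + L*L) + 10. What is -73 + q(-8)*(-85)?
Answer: 10977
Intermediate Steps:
q(L) = -2 - 2*L² (q(L) = 8 - ((L² + L*L) + 10) = 8 - ((L² + L²) + 10) = 8 - (2*L² + 10) = 8 - (10 + 2*L²) = 8 + (-10 - 2*L²) = -2 - 2*L²)
-73 + q(-8)*(-85) = -73 + (-2 - 2*(-8)²)*(-85) = -73 + (-2 - 2*64)*(-85) = -73 + (-2 - 128)*(-85) = -73 - 130*(-85) = -73 + 11050 = 10977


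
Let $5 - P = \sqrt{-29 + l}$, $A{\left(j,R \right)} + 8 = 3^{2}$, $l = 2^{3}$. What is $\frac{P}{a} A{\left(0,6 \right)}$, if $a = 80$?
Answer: $\frac{1}{16} - \frac{i \sqrt{21}}{80} \approx 0.0625 - 0.057282 i$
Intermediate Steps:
$l = 8$
$A{\left(j,R \right)} = 1$ ($A{\left(j,R \right)} = -8 + 3^{2} = -8 + 9 = 1$)
$P = 5 - i \sqrt{21}$ ($P = 5 - \sqrt{-29 + 8} = 5 - \sqrt{-21} = 5 - i \sqrt{21} \approx 5.0 - 4.5826 i$)
$\frac{P}{a} A{\left(0,6 \right)} = \frac{5 - i \sqrt{21}}{80} \cdot 1 = \left(5 - i \sqrt{21}\right) \frac{1}{80} \cdot 1 = \left(\frac{1}{16} - \frac{i \sqrt{21}}{80}\right) 1 = \frac{1}{16} - \frac{i \sqrt{21}}{80}$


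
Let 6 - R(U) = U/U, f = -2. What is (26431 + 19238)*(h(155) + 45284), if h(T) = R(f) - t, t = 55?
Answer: 2065791546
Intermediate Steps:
R(U) = 5 (R(U) = 6 - U/U = 6 - 1*1 = 6 - 1 = 5)
h(T) = -50 (h(T) = 5 - 1*55 = 5 - 55 = -50)
(26431 + 19238)*(h(155) + 45284) = (26431 + 19238)*(-50 + 45284) = 45669*45234 = 2065791546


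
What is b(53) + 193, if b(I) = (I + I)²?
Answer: 11429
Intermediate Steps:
b(I) = 4*I² (b(I) = (2*I)² = 4*I²)
b(53) + 193 = 4*53² + 193 = 4*2809 + 193 = 11236 + 193 = 11429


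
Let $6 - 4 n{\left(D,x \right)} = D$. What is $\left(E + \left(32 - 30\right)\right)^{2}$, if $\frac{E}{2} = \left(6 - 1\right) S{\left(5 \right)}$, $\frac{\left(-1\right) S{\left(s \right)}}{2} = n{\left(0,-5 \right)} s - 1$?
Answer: $16384$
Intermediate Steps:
$n{\left(D,x \right)} = \frac{3}{2} - \frac{D}{4}$
$S{\left(s \right)} = 2 - 3 s$ ($S{\left(s \right)} = - 2 \left(\left(\frac{3}{2} - 0\right) s - 1\right) = - 2 \left(\left(\frac{3}{2} + 0\right) s - 1\right) = - 2 \left(\frac{3 s}{2} - 1\right) = - 2 \left(-1 + \frac{3 s}{2}\right) = 2 - 3 s$)
$E = -130$ ($E = 2 \left(6 - 1\right) \left(2 - 15\right) = 2 \cdot 5 \left(2 - 15\right) = 2 \cdot 5 \left(-13\right) = 2 \left(-65\right) = -130$)
$\left(E + \left(32 - 30\right)\right)^{2} = \left(-130 + \left(32 - 30\right)\right)^{2} = \left(-130 + 2\right)^{2} = \left(-128\right)^{2} = 16384$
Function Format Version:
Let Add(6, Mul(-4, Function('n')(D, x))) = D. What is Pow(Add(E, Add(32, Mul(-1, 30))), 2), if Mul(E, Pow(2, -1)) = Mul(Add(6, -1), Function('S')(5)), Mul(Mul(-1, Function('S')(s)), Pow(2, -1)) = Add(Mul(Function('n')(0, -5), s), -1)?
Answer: 16384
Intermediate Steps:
Function('n')(D, x) = Add(Rational(3, 2), Mul(Rational(-1, 4), D))
Function('S')(s) = Add(2, Mul(-3, s)) (Function('S')(s) = Mul(-2, Add(Mul(Add(Rational(3, 2), Mul(Rational(-1, 4), 0)), s), -1)) = Mul(-2, Add(Mul(Add(Rational(3, 2), 0), s), -1)) = Mul(-2, Add(Mul(Rational(3, 2), s), -1)) = Mul(-2, Add(-1, Mul(Rational(3, 2), s))) = Add(2, Mul(-3, s)))
E = -130 (E = Mul(2, Mul(Add(6, -1), Add(2, Mul(-3, 5)))) = Mul(2, Mul(5, Add(2, -15))) = Mul(2, Mul(5, -13)) = Mul(2, -65) = -130)
Pow(Add(E, Add(32, Mul(-1, 30))), 2) = Pow(Add(-130, Add(32, Mul(-1, 30))), 2) = Pow(Add(-130, Add(32, -30)), 2) = Pow(Add(-130, 2), 2) = Pow(-128, 2) = 16384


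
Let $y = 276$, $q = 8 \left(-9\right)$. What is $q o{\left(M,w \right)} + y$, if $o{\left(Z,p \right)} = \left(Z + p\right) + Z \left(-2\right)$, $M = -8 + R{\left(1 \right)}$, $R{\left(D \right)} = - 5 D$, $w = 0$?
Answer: $-660$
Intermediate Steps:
$q = -72$
$M = -13$ ($M = -8 - 5 = -13$)
$o{\left(Z,p \right)} = p - Z$ ($o{\left(Z,p \right)} = \left(Z + p\right) - 2 Z = p - Z$)
$q o{\left(M,w \right)} + y = - 72 \left(0 - -13\right) + 276 = - 72 \left(0 + 13\right) + 276 = \left(-72\right) 13 + 276 = -936 + 276 = -660$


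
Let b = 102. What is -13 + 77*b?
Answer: 7841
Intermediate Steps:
-13 + 77*b = -13 + 77*102 = -13 + 7854 = 7841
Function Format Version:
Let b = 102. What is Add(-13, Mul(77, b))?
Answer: 7841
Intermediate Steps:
Add(-13, Mul(77, b)) = Add(-13, Mul(77, 102)) = Add(-13, 7854) = 7841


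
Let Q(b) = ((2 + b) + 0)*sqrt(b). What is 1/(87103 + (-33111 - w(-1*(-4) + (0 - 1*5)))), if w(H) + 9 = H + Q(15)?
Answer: 54002/2916211669 + 17*sqrt(15)/2916211669 ≈ 1.8540e-5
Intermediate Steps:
Q(b) = sqrt(b)*(2 + b) (Q(b) = (2 + b)*sqrt(b) = sqrt(b)*(2 + b))
w(H) = -9 + H + 17*sqrt(15) (w(H) = -9 + (H + sqrt(15)*(2 + 15)) = -9 + (H + sqrt(15)*17) = -9 + (H + 17*sqrt(15)) = -9 + H + 17*sqrt(15))
1/(87103 + (-33111 - w(-1*(-4) + (0 - 1*5)))) = 1/(87103 + (-33111 - (-9 + (-1*(-4) + (0 - 1*5)) + 17*sqrt(15)))) = 1/(87103 + (-33111 - (-9 + (4 + (0 - 5)) + 17*sqrt(15)))) = 1/(87103 + (-33111 - (-9 + (4 - 5) + 17*sqrt(15)))) = 1/(87103 + (-33111 - (-9 - 1 + 17*sqrt(15)))) = 1/(87103 + (-33111 - (-10 + 17*sqrt(15)))) = 1/(87103 + (-33111 + (10 - 17*sqrt(15)))) = 1/(87103 + (-33101 - 17*sqrt(15))) = 1/(54002 - 17*sqrt(15))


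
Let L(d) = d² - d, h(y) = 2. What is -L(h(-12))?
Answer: -2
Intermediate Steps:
-L(h(-12)) = -2*(-1 + 2) = -2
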